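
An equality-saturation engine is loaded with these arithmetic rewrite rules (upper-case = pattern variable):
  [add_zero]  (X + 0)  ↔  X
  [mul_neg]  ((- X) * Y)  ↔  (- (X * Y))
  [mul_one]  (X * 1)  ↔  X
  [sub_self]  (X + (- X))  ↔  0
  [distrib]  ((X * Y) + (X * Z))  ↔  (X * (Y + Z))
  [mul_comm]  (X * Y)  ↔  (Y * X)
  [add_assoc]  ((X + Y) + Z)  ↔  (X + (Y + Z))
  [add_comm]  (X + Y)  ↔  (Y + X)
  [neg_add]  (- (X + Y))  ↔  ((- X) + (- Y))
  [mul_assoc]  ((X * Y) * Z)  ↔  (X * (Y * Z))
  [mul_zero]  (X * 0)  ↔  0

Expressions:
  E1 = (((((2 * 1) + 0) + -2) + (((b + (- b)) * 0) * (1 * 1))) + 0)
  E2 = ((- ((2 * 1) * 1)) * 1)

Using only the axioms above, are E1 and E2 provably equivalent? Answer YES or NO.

The axioms are sound identities: if E1 ↔* E2 then E1 and E2 evaluate identically under any assignment.
Under b=0: E1 evaluates to 0, E2 to -2. Distinct ⇒ no rewrite sequence connects them.

NO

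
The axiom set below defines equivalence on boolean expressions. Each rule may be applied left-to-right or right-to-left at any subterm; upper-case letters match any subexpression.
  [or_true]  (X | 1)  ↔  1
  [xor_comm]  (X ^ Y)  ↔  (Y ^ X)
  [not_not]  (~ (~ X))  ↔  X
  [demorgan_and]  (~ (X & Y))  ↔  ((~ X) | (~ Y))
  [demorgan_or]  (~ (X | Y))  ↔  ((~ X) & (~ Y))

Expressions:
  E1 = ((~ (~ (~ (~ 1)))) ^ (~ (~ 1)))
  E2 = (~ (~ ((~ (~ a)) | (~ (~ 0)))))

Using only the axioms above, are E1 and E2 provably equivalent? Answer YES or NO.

NO

All listed rules preserve value, hence provable equivalence implies equal values everywhere; look for a separating assignment.
a=1 gives E1 ↦ 0, E2 ↦ 1; values differ ⇒ not provably equivalent.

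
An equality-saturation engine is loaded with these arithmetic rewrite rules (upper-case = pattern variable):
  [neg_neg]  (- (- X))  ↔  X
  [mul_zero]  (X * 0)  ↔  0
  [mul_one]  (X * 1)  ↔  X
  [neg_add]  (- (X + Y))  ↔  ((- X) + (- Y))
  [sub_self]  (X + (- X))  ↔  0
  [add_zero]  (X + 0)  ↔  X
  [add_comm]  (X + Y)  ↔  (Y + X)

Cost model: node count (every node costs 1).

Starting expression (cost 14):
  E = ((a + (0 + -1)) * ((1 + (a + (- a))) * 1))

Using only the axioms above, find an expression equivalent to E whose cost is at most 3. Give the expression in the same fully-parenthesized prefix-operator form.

1. [sub_self →] (a + (- a))  →  0;  E = ((a + (0 + -1)) * ((1 + 0) * 1))
2. [mul_one →] ((1 + 0) * 1)  →  (1 + 0);  E = ((a + (0 + -1)) * (1 + 0))
3. [add_zero →] (1 + 0)  →  1;  E = ((a + (0 + -1)) * 1)
4. [add_comm →] (0 + -1)  →  (-1 + 0);  E = ((a + (-1 + 0)) * 1)
5. [mul_one →] ((a + (-1 + 0)) * 1)  →  (a + (-1 + 0))
6. [add_zero →] (-1 + 0)  →  -1;  cost 3 ≤ 3, done

(a + -1)   [cost 3]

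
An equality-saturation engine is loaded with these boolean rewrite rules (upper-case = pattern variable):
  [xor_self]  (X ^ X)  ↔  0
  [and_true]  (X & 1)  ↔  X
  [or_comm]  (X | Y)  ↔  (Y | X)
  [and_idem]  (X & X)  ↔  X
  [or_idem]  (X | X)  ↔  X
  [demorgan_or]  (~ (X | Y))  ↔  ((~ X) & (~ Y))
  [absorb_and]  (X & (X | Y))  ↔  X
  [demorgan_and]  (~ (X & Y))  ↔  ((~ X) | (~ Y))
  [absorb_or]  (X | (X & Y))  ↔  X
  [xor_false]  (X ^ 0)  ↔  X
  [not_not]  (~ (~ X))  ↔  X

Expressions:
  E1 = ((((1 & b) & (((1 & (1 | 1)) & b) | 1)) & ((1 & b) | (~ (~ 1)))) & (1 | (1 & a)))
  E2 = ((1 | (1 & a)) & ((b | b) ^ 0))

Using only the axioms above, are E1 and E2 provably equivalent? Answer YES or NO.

YES

(1) (1 & (1 | 1))  =[absorb_and →]=  1    ⊢ ((((1 & b) & ((1 & b) | 1)) & ((1 & b) | (~ (~ 1)))) & (1 | (1 & a)))
(2) (~ (~ 1))  =[not_not →]=  1    ⊢ ((((1 & b) & ((1 & b) | 1)) & ((1 & b) | 1)) & (1 | (1 & a)))
(3) (1 | (1 & a))  =[absorb_or →]=  1    ⊢ ((((1 & b) & ((1 & b) | 1)) & ((1 & b) | 1)) & 1)
(4) ((1 & b) & ((1 & b) | 1))  =[absorb_and →]=  (1 & b)    ⊢ (((1 & b) & ((1 & b) | 1)) & 1)
(5) ((1 & b) & ((1 & b) | 1))  =[absorb_and →]=  (1 & b)    ⊢ ((1 & b) & 1)
(6) ((1 & b) & 1)  =[and_true →]=  (1 & b)
(7) b  =[xor_false ←]=  (b ^ 0)    ⊢ (1 & (b ^ 0))
(8) 1  =[absorb_or ←]=  (1 | (1 & a))    ⊢ ((1 | (1 & a)) & (b ^ 0))
(9) b  =[or_idem ←]=  (b | b)    ⊢ E2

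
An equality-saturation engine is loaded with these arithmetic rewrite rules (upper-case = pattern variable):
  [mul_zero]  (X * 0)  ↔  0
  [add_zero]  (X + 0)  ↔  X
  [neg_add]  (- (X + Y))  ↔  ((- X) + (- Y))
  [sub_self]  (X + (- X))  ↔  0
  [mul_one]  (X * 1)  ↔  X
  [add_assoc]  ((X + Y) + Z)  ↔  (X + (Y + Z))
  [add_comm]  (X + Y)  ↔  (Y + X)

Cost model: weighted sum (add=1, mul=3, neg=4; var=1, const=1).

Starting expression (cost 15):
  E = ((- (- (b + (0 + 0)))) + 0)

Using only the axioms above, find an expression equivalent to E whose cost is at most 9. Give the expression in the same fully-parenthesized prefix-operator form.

(1) (0 + 0)  =[add_zero →]=  0    ⊢ ((- (- (b + 0))) + 0)
(2) ((- (- (b + 0))) + 0)  =[add_zero →]=  (- (- (b + 0)))
(3) (b + 0)  =[add_zero →]=  b    ⊢ cost 9, within 9

(- (- b))   [cost 9]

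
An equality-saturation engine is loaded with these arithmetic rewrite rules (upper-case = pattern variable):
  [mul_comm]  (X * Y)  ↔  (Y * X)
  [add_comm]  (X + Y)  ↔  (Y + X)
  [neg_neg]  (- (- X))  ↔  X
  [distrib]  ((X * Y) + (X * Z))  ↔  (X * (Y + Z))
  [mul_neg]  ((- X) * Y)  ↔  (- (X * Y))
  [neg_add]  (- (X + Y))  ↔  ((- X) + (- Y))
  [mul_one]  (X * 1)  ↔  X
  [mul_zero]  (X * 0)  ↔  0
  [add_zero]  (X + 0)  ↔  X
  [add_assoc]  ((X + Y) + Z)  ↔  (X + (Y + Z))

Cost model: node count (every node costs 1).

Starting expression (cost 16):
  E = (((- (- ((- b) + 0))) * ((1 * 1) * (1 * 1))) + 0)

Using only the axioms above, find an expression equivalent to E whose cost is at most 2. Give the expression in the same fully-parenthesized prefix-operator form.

1. [add_zero →] ((- b) + 0)  →  (- b);  E = (((- (- (- b))) * ((1 * 1) * (1 * 1))) + 0)
2. [mul_one →] (1 * 1)  →  1;  E = (((- (- (- b))) * ((1 * 1) * 1)) + 0)
3. [mul_one →] ((1 * 1) * 1)  →  (1 * 1);  E = (((- (- (- b))) * (1 * 1)) + 0)
4. [mul_one →] (1 * 1)  →  1;  E = (((- (- (- b))) * 1) + 0)
5. [neg_neg →] (- (- b))  →  b;  E = (((- b) * 1) + 0)
6. [add_zero →] (((- b) * 1) + 0)  →  ((- b) * 1)
7. [mul_one →] ((- b) * 1)  →  (- b);  cost 2 ≤ 2, done

(- b)   [cost 2]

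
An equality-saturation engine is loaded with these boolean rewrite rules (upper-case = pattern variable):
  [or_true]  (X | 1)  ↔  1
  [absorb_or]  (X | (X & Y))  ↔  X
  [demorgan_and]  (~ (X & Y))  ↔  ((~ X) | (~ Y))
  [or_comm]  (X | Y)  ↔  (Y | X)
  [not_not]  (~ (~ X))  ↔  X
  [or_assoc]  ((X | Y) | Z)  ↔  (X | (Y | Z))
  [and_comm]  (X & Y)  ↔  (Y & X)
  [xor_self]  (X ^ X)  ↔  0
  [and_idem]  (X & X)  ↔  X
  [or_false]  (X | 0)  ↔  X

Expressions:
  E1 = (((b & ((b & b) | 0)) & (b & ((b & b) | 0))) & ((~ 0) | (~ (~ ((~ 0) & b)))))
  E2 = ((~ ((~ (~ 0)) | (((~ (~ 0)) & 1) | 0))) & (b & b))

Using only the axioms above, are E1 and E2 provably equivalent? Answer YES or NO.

YES

1. [not_not →] (~ (~ ((~ 0) & b)))  →  ((~ 0) & b);  E1 = (((b & ((b & b) | 0)) & (b & ((b & b) | 0))) & ((~ 0) | ((~ 0) & b)))
2. [and_idem →] ((b & ((b & b) | 0)) & (b & ((b & b) | 0)))  →  (b & ((b & b) | 0));  E1 = ((b & ((b & b) | 0)) & ((~ 0) | ((~ 0) & b)))
3. [and_comm →] ((b & ((b & b) | 0)) & ((~ 0) | ((~ 0) & b)))  →  (((~ 0) | ((~ 0) & b)) & (b & ((b & b) | 0)))
4. [absorb_or →] ((~ 0) | ((~ 0) & b))  →  (~ 0);  E1 = ((~ 0) & (b & ((b & b) | 0)))
5. [or_false →] ((b & b) | 0)  →  (b & b);  E1 = ((~ 0) & (b & (b & b)))
6. [and_idem →] (b & b)  →  b;  E1 = ((~ 0) & (b & b))
7. [not_not ←] 0  →  (~ (~ 0));  E1 = ((~ (~ (~ 0))) & (b & b))
8. [absorb_or ←] (~ (~ 0))  →  ((~ (~ 0)) | ((~ (~ 0)) & 1));  E1 = ((~ ((~ (~ 0)) | ((~ (~ 0)) & 1))) & (b & b))
9. [or_false ←] ((~ (~ 0)) & 1)  →  (((~ (~ 0)) & 1) | 0);  this is E2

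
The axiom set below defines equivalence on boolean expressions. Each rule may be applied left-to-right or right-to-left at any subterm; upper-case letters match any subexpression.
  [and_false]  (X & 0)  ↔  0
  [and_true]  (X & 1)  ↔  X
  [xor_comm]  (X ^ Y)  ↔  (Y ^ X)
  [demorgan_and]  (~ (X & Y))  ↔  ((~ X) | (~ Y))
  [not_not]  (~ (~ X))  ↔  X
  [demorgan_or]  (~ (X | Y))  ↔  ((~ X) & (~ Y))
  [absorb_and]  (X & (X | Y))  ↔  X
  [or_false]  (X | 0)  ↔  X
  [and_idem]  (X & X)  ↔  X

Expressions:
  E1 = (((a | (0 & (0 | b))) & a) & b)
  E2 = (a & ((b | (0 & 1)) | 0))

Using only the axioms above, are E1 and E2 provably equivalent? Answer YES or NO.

1. [absorb_and →] (0 & (0 | b))  →  0;  E1 = (((a | 0) & a) & b)
2. [or_false →] (a | 0)  →  a;  E1 = ((a & a) & b)
3. [and_idem →] (a & a)  →  a;  E1 = (a & b)
4. [or_false ←] b  →  (b | 0);  E1 = (a & (b | 0))
5. [and_true ←] 0  →  (0 & 1);  E1 = (a & (b | (0 & 1)))
6. [or_false ←] (b | (0 & 1))  →  ((b | (0 & 1)) | 0);  this is E2

YES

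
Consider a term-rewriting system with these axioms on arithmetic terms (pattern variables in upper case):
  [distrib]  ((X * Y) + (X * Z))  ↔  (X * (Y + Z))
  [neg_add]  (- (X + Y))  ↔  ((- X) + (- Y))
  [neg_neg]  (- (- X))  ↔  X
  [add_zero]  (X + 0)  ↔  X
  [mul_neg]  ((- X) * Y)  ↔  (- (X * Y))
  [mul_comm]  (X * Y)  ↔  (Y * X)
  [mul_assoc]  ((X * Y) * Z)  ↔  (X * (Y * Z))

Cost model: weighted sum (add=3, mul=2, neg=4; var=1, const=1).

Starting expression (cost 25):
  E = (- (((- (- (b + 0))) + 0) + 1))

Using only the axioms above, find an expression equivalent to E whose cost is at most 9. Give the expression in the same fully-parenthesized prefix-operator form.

(1) (- (- (b + 0)))  =[neg_neg →]=  (b + 0)    ⊢ (- (((b + 0) + 0) + 1))
(2) ((b + 0) + 0)  =[add_zero →]=  (b + 0)    ⊢ (- ((b + 0) + 1))
(3) (b + 0)  =[add_zero →]=  b    ⊢ cost 9, within 9

(- (b + 1))   [cost 9]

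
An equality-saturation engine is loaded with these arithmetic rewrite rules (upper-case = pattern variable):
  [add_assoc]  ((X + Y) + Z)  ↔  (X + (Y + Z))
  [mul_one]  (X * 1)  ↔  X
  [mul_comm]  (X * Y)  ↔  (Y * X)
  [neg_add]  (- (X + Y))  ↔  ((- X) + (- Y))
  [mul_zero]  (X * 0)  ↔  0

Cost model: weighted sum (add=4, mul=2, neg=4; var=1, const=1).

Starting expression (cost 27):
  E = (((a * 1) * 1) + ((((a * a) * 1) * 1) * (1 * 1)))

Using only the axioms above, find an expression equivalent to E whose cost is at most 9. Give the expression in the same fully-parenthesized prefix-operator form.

(a + (a * a))   [cost 9]

1. [mul_one →] (((a * a) * 1) * 1)  →  ((a * a) * 1);  E = (((a * 1) * 1) + (((a * a) * 1) * (1 * 1)))
2. [mul_one →] (1 * 1)  →  1;  E = (((a * 1) * 1) + (((a * a) * 1) * 1))
3. [mul_one →] ((a * 1) * 1)  →  (a * 1);  E = ((a * 1) + (((a * a) * 1) * 1))
4. [mul_one →] ((a * a) * 1)  →  (a * a);  E = ((a * 1) + ((a * a) * 1))
5. [mul_one →] ((a * a) * 1)  →  (a * a);  E = ((a * 1) + (a * a))
6. [mul_one →] (a * 1)  →  a;  cost 9 ≤ 9, done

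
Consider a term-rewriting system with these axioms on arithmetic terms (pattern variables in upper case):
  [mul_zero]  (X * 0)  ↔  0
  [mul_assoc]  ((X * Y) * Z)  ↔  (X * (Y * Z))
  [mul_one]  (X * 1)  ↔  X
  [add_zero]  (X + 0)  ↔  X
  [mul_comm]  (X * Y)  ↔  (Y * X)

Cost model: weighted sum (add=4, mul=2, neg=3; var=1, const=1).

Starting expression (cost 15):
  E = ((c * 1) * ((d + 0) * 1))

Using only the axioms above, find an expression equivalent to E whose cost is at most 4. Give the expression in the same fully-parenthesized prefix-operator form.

1. [add_zero →] (d + 0)  →  d;  E = ((c * 1) * (d * 1))
2. [mul_one →] (c * 1)  →  c;  E = (c * (d * 1))
3. [mul_one →] (d * 1)  →  d;  cost 4 ≤ 4, done

(c * d)   [cost 4]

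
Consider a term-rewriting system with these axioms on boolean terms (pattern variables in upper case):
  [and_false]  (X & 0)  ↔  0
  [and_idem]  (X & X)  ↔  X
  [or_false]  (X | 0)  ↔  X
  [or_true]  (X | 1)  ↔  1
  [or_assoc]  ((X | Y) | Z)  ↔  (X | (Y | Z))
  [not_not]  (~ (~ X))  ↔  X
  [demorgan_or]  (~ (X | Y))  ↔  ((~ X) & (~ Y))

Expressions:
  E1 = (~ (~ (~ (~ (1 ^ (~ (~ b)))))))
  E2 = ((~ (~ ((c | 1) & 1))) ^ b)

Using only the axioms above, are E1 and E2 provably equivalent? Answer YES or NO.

1. [not_not →] (~ (~ b))  →  b;  E1 = (~ (~ (~ (~ (1 ^ b)))))
2. [not_not →] (~ (~ (~ (1 ^ b))))  →  (~ (1 ^ b));  E1 = (~ (~ (1 ^ b)))
3. [not_not →] (~ (~ (1 ^ b)))  →  (1 ^ b)
4. [and_idem ←] 1  →  (1 & 1);  E1 = ((1 & 1) ^ b)
5. [not_not ←] (1 & 1)  →  (~ (~ (1 & 1)));  E1 = ((~ (~ (1 & 1))) ^ b)
6. [or_true ←] 1  →  (c | 1);  this is E2

YES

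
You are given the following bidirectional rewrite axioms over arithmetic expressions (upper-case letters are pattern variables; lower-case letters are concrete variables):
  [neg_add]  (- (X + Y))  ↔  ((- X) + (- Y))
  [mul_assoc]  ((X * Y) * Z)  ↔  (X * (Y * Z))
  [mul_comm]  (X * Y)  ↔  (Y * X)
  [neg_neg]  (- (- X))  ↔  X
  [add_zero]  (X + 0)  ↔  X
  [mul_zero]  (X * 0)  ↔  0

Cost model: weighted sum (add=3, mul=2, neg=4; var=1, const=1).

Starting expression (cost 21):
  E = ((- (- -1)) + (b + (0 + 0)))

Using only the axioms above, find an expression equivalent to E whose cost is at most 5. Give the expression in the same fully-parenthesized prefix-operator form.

(1) (0 + 0)  =[add_zero →]=  0    ⊢ ((- (- -1)) + (b + 0))
(2) (b + 0)  =[add_zero →]=  b    ⊢ ((- (- -1)) + b)
(3) (- (- -1))  =[neg_neg →]=  -1    ⊢ cost 5, within 5

(-1 + b)   [cost 5]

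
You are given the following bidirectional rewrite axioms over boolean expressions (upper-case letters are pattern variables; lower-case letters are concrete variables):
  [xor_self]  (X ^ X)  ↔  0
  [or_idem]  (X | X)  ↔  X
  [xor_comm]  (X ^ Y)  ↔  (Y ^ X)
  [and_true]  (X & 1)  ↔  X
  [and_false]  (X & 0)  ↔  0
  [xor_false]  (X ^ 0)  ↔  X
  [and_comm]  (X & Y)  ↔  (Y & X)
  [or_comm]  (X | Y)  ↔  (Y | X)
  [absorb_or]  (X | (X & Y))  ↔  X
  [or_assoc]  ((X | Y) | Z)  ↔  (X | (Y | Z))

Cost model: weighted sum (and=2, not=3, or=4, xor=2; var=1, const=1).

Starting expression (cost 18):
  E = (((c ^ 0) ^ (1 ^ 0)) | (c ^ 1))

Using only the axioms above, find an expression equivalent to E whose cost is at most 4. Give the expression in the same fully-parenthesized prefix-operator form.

(1) (c ^ 0)  =[xor_false →]=  c    ⊢ ((c ^ (1 ^ 0)) | (c ^ 1))
(2) (1 ^ 0)  =[xor_false →]=  1    ⊢ ((c ^ 1) | (c ^ 1))
(3) ((c ^ 1) | (c ^ 1))  =[or_idem →]=  (c ^ 1)    ⊢ cost 4, within 4

(c ^ 1)   [cost 4]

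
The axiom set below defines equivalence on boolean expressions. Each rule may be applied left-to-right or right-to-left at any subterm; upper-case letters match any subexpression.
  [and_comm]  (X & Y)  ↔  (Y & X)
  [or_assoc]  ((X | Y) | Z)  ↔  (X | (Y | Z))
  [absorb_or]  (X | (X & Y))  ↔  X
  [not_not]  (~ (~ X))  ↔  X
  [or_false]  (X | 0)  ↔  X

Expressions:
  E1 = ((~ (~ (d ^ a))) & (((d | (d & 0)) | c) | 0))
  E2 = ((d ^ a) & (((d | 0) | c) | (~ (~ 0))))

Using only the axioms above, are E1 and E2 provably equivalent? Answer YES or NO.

(1) (~ (~ (d ^ a)))  =[not_not →]=  (d ^ a)    ⊢ ((d ^ a) & (((d | (d & 0)) | c) | 0))
(2) (((d | (d & 0)) | c) | 0)  =[or_false →]=  ((d | (d & 0)) | c)    ⊢ ((d ^ a) & ((d | (d & 0)) | c))
(3) (d | (d & 0))  =[absorb_or →]=  d    ⊢ ((d ^ a) & (d | c))
(4) (d | c)  =[or_false ←]=  ((d | c) | 0)    ⊢ ((d ^ a) & ((d | c) | 0))
(5) d  =[or_false ←]=  (d | 0)    ⊢ ((d ^ a) & (((d | 0) | c) | 0))
(6) 0  =[not_not ←]=  (~ (~ 0))    ⊢ E2

YES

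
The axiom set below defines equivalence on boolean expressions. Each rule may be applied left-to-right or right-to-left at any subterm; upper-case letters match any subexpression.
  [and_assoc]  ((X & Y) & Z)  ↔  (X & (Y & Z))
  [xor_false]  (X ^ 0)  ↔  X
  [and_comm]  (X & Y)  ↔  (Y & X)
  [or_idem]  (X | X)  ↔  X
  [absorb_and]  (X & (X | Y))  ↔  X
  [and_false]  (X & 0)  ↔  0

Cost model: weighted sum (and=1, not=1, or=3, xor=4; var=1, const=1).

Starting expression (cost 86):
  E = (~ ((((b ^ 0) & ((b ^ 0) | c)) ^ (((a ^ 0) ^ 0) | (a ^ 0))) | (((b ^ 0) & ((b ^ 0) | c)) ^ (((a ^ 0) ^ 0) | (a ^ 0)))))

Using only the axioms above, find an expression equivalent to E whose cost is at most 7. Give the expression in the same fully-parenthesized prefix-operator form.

step 1: or_idem (→) rewrites ((((b ^ 0) & ((b ^ 0) | c)) ^ (((a ^ 0) ^ 0) | (a ^ 0))) | (((b ^ 0) & ((b ^ 0) | c)) ^ (((a ^ 0) ^ 0) | (a ^ 0)))) into (((b ^ 0) & ((b ^ 0) | c)) ^ (((a ^ 0) ^ 0) | (a ^ 0))), now (~ (((b ^ 0) & ((b ^ 0) | c)) ^ (((a ^ 0) ^ 0) | (a ^ 0))))
step 2: xor_false (→) rewrites (a ^ 0) into a, now (~ (((b ^ 0) & ((b ^ 0) | c)) ^ ((a ^ 0) | (a ^ 0))))
step 3: or_idem (→) rewrites ((a ^ 0) | (a ^ 0)) into (a ^ 0), now (~ (((b ^ 0) & ((b ^ 0) | c)) ^ (a ^ 0)))
step 4: absorb_and (→) rewrites ((b ^ 0) & ((b ^ 0) | c)) into (b ^ 0), now (~ ((b ^ 0) ^ (a ^ 0)))
step 5: xor_false (→) rewrites (b ^ 0) into b, now (~ (b ^ (a ^ 0)))
step 6: xor_false (→) rewrites (a ^ 0) into a, reaching cost 7 (bound 7)

(~ (b ^ a))   [cost 7]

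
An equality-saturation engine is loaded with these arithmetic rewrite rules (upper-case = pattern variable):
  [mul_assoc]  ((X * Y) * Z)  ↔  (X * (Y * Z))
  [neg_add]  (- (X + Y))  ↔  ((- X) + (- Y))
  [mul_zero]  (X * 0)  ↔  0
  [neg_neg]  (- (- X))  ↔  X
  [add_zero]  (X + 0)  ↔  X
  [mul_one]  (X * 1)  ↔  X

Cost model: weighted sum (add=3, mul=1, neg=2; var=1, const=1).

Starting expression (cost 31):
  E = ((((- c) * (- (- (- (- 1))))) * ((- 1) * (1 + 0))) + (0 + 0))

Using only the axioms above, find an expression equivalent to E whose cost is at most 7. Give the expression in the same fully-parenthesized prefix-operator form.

((- c) * (- 1))   [cost 7]

(1) (- (- 1))  =[neg_neg →]=  1    ⊢ ((((- c) * (- (- 1))) * ((- 1) * (1 + 0))) + (0 + 0))
(2) (- (- 1))  =[neg_neg →]=  1    ⊢ ((((- c) * 1) * ((- 1) * (1 + 0))) + (0 + 0))
(3) (0 + 0)  =[add_zero →]=  0    ⊢ ((((- c) * 1) * ((- 1) * (1 + 0))) + 0)
(4) (1 + 0)  =[add_zero →]=  1    ⊢ ((((- c) * 1) * ((- 1) * 1)) + 0)
(5) ((- c) * 1)  =[mul_one →]=  (- c)    ⊢ (((- c) * ((- 1) * 1)) + 0)
(6) (((- c) * ((- 1) * 1)) + 0)  =[add_zero →]=  ((- c) * ((- 1) * 1))
(7) ((- 1) * 1)  =[mul_one →]=  (- 1)    ⊢ cost 7, within 7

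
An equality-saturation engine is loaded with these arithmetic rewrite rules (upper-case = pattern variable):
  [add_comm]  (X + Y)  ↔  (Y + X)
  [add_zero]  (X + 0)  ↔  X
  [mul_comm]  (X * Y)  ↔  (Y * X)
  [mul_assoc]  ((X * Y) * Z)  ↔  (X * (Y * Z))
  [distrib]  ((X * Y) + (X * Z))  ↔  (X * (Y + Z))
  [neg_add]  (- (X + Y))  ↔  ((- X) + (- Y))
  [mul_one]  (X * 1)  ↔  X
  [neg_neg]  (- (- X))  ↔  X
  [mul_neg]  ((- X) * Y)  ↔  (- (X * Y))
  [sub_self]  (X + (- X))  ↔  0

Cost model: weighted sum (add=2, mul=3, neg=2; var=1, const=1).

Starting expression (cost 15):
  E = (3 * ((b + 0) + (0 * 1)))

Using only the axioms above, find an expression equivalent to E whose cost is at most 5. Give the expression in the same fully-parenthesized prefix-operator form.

(3 * b)   [cost 5]

1. [mul_one →] (0 * 1)  →  0;  E = (3 * ((b + 0) + 0))
2. [add_zero →] ((b + 0) + 0)  →  (b + 0);  E = (3 * (b + 0))
3. [add_zero →] (b + 0)  →  b;  cost 5 ≤ 5, done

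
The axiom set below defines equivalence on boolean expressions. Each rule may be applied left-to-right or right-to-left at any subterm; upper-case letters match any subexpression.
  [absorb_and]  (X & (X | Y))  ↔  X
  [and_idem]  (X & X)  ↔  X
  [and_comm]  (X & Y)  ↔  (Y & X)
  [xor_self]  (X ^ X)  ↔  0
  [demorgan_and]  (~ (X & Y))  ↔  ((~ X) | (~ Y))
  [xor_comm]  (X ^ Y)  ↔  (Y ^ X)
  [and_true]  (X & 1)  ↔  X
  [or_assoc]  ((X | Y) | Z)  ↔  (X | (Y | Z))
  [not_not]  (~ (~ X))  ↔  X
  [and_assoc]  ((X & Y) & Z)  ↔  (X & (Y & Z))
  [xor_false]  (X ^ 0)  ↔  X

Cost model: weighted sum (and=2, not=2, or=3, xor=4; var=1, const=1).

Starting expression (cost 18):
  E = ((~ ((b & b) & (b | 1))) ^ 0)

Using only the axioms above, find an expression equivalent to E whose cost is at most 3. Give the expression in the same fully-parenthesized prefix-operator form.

(1) (b & b)  =[and_idem →]=  b    ⊢ ((~ (b & (b | 1))) ^ 0)
(2) (b & (b | 1))  =[absorb_and →]=  b    ⊢ ((~ b) ^ 0)
(3) ((~ b) ^ 0)  =[xor_false →]=  (~ b)    ⊢ cost 3, within 3

(~ b)   [cost 3]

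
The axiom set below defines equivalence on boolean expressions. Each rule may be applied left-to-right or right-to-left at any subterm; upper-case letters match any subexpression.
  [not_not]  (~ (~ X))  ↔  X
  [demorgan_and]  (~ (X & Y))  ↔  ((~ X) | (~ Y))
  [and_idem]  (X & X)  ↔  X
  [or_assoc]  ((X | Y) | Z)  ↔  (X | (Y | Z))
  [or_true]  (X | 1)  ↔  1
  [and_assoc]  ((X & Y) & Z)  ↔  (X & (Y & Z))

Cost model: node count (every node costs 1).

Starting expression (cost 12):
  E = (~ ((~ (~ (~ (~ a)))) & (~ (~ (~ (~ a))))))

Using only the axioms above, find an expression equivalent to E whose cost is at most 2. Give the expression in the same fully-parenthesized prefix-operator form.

(~ a)   [cost 2]

1. [and_idem →] ((~ (~ (~ (~ a)))) & (~ (~ (~ (~ a)))))  →  (~ (~ (~ (~ a))));  E = (~ (~ (~ (~ (~ a)))))
2. [not_not →] (~ (~ (~ a)))  →  (~ a);  E = (~ (~ (~ a)))
3. [not_not →] (~ (~ a))  →  a;  cost 2 ≤ 2, done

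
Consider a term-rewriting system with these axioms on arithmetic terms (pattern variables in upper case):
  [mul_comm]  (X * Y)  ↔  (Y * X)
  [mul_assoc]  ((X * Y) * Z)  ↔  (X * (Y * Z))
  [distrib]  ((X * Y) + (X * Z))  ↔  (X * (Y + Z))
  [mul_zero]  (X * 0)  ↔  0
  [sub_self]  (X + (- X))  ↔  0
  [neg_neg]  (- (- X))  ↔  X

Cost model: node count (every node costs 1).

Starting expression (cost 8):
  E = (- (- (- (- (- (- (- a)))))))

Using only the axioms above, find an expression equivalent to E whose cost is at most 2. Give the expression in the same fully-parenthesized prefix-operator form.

(1) (- (- (- (- a))))  =[neg_neg →]=  (- (- a))    ⊢ (- (- (- (- (- a)))))
(2) (- (- (- (- a))))  =[neg_neg →]=  (- (- a))    ⊢ (- (- (- a)))
(3) (- (- (- a)))  =[neg_neg →]=  (- a)    ⊢ cost 2, within 2

(- a)   [cost 2]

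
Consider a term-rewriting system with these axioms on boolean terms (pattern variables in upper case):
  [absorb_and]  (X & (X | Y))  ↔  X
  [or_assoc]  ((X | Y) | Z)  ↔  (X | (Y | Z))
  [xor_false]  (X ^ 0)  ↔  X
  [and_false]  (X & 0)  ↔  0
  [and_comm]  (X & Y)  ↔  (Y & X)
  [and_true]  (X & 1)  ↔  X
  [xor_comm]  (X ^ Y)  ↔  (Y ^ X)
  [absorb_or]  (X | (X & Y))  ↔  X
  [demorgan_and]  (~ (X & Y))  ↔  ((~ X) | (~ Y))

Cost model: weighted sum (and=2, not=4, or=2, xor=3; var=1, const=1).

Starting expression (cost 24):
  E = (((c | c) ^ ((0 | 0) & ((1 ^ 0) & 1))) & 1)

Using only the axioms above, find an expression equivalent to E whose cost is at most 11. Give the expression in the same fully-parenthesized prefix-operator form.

((c | c) ^ (0 | 0))   [cost 11]

step 1: xor_false (→) rewrites (1 ^ 0) into 1, now (((c | c) ^ ((0 | 0) & (1 & 1))) & 1)
step 2: and_true (→) rewrites (1 & 1) into 1, now (((c | c) ^ ((0 | 0) & 1)) & 1)
step 3: and_true (→) rewrites ((0 | 0) & 1) into (0 | 0), now (((c | c) ^ (0 | 0)) & 1)
step 4: and_true (→) rewrites (((c | c) ^ (0 | 0)) & 1) into ((c | c) ^ (0 | 0)), reaching cost 11 (bound 11)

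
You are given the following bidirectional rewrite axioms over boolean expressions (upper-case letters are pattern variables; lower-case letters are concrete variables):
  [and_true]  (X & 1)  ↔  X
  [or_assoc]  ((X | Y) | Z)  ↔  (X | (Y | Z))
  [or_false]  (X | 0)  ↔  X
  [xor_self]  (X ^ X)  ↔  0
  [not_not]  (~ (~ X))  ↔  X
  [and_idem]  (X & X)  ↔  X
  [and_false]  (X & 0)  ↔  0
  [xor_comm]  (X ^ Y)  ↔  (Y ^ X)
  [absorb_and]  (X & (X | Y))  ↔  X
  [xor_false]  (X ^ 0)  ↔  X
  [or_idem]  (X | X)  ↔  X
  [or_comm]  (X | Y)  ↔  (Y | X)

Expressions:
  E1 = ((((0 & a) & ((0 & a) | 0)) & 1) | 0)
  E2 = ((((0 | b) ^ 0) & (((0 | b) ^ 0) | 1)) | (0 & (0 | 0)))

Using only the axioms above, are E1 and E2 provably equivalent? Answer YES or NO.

NO

All listed rules preserve value, hence provable equivalence implies equal values everywhere; look for a separating assignment.
a=0, b=1 gives E1 ↦ 0, E2 ↦ 1; values differ ⇒ not provably equivalent.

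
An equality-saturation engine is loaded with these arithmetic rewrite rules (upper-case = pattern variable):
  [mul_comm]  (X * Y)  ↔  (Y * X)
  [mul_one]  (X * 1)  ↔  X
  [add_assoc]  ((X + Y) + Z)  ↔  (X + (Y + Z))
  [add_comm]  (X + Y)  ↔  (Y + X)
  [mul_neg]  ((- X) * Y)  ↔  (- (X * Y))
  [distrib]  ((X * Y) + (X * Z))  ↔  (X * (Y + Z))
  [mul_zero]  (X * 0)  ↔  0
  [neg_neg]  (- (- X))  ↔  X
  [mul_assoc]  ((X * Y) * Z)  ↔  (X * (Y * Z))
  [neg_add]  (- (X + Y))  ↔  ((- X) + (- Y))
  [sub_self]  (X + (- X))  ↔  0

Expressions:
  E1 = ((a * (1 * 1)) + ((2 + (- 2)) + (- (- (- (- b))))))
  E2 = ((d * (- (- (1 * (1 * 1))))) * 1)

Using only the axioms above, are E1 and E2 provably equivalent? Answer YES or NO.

NO

Every axiom is a valid identity, so a rewrite proof would force E1 and E2 to agree under every assignment.
At a=0, b=0, d=1: E1 = 0 but E2 = 1; they differ, so no derivation exists.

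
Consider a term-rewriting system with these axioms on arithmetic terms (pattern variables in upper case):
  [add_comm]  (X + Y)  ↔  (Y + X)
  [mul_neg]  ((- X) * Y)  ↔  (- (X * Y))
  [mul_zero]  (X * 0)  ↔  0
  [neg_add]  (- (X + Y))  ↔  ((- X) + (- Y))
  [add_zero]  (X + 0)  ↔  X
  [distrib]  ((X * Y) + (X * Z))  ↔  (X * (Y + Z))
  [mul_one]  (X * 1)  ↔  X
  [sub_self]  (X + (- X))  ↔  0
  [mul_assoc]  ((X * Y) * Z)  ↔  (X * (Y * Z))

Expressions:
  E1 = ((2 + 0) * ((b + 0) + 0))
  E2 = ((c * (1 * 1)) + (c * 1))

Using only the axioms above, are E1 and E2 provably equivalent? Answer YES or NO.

NO

The axioms are sound identities: if E1 ↔* E2 then E1 and E2 evaluate identically under any assignment.
Under b=0, c=1: E1 evaluates to 0, E2 to 2. Distinct ⇒ no rewrite sequence connects them.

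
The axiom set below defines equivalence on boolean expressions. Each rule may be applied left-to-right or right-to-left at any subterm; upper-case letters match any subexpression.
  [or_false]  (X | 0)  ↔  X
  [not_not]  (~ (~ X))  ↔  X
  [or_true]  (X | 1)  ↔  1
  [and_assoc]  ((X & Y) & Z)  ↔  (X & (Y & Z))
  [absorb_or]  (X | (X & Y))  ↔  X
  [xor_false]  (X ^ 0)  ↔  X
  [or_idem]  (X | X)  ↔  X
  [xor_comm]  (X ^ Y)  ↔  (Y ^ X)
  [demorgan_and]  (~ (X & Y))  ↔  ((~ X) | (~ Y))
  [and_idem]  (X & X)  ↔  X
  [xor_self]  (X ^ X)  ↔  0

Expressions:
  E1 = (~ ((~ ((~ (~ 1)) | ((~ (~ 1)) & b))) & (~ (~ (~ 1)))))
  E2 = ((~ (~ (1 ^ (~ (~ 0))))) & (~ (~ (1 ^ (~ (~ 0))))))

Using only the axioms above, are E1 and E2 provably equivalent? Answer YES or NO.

YES

(1) ((~ (~ 1)) | ((~ (~ 1)) & b))  =[absorb_or →]=  (~ (~ 1))    ⊢ (~ ((~ (~ (~ 1))) & (~ (~ (~ 1)))))
(2) ((~ (~ (~ 1))) & (~ (~ (~ 1))))  =[and_idem →]=  (~ (~ (~ 1)))    ⊢ (~ (~ (~ (~ 1))))
(3) (~ (~ (~ (~ 1))))  =[not_not →]=  (~ (~ 1))
(4) 1  =[xor_false ←]=  (1 ^ 0)    ⊢ (~ (~ (1 ^ 0)))
(5) 0  =[not_not ←]=  (~ (~ 0))    ⊢ (~ (~ (1 ^ (~ (~ 0)))))
(6) (~ (~ (1 ^ (~ (~ 0)))))  =[and_idem ←]=  ((~ (~ (1 ^ (~ (~ 0))))) & (~ (~ (1 ^ (~ (~ 0))))))    ⊢ E2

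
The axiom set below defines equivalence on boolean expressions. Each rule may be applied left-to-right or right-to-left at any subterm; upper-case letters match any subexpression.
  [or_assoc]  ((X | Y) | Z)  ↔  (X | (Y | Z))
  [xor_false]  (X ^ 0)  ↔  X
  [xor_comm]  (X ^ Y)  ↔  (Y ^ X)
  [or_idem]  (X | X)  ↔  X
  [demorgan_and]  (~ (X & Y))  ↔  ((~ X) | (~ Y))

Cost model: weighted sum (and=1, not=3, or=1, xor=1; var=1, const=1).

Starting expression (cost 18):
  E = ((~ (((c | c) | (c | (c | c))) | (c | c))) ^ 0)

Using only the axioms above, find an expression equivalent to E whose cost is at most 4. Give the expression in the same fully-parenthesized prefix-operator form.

1. [or_idem →] (c | c)  →  c;  E = ((~ (((c | c) | (c | c)) | (c | c))) ^ 0)
2. [or_idem →] ((c | c) | (c | c))  →  (c | c);  E = ((~ ((c | c) | (c | c))) ^ 0)
3. [or_idem →] ((c | c) | (c | c))  →  (c | c);  E = ((~ (c | c)) ^ 0)
4. [xor_false →] ((~ (c | c)) ^ 0)  →  (~ (c | c))
5. [or_idem →] (c | c)  →  c;  cost 4 ≤ 4, done

(~ c)   [cost 4]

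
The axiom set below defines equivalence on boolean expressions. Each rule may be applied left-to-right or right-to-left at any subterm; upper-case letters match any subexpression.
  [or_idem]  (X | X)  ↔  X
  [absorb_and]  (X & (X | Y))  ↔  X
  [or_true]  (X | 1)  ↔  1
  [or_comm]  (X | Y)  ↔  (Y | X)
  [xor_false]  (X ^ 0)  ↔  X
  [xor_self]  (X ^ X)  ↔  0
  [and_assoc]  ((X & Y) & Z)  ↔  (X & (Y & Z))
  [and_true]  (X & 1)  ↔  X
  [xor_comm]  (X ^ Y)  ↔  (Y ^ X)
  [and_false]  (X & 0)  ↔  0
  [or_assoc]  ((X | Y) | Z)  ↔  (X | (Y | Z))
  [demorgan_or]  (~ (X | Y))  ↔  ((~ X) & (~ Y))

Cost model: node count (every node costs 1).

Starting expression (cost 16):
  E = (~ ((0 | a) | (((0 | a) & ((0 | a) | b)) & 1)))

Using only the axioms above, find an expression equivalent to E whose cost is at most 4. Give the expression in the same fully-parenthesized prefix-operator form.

(~ (0 | a))   [cost 4]

(1) ((0 | a) & ((0 | a) | b))  =[absorb_and →]=  (0 | a)    ⊢ (~ ((0 | a) | ((0 | a) & 1)))
(2) ((0 | a) & 1)  =[and_true →]=  (0 | a)    ⊢ (~ ((0 | a) | (0 | a)))
(3) ((0 | a) | (0 | a))  =[or_idem →]=  (0 | a)    ⊢ cost 4, within 4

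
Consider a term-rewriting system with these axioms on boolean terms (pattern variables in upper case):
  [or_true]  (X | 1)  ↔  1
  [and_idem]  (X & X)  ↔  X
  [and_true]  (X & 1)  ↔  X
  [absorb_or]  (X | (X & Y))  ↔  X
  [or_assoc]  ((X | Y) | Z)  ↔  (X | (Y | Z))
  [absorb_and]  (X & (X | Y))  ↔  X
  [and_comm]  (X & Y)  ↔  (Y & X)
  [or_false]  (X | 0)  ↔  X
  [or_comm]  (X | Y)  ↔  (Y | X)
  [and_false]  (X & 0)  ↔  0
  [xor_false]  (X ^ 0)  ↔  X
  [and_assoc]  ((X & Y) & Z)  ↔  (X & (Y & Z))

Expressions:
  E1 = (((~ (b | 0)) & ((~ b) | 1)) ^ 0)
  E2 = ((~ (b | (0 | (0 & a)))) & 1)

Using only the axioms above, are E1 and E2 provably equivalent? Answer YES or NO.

YES

step 1: or_false (→) rewrites (b | 0) into b, now (((~ b) & ((~ b) | 1)) ^ 0)
step 2: absorb_and (→) rewrites ((~ b) & ((~ b) | 1)) into (~ b), now ((~ b) ^ 0)
step 3: xor_false (→) rewrites ((~ b) ^ 0) into (~ b)
step 4: or_false (←) rewrites b into (b | 0), now (~ (b | 0))
step 5: absorb_or (←) rewrites 0 into (0 | (0 & a)), now (~ (b | (0 | (0 & a))))
step 6: and_true (←) rewrites (~ (b | (0 | (0 & a)))) into ((~ (b | (0 | (0 & a)))) & 1), which is E2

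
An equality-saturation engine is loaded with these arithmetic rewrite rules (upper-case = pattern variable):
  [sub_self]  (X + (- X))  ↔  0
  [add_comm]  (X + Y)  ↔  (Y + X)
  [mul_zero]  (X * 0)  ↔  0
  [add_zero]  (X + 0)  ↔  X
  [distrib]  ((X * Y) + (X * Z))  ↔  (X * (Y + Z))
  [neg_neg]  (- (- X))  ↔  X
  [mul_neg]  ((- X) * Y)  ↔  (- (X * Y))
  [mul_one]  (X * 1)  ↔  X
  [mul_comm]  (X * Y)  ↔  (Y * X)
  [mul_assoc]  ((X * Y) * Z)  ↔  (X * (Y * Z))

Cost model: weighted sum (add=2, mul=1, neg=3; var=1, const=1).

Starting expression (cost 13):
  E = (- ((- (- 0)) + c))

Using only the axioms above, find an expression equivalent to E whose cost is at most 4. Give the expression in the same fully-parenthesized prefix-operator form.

(1) ((- (- 0)) + c)  =[add_comm →]=  (c + (- (- 0)))    ⊢ (- (c + (- (- 0))))
(2) (- (- 0))  =[neg_neg →]=  0    ⊢ (- (c + 0))
(3) (c + 0)  =[add_zero →]=  c    ⊢ cost 4, within 4

(- c)   [cost 4]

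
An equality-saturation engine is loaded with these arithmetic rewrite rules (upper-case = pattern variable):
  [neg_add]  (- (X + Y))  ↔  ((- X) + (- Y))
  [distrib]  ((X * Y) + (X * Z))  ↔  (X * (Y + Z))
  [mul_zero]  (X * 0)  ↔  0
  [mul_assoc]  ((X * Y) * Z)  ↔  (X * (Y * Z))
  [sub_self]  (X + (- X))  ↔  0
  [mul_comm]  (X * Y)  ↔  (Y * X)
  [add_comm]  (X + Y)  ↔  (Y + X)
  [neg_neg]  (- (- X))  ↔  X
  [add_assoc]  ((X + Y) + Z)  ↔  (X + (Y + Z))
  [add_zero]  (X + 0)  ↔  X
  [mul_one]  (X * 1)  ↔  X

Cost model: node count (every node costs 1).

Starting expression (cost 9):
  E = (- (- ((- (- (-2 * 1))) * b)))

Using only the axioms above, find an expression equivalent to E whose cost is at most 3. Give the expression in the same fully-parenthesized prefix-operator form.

(-2 * b)   [cost 3]

(1) (- (- (-2 * 1)))  =[neg_neg →]=  (-2 * 1)    ⊢ (- (- ((-2 * 1) * b)))
(2) (-2 * 1)  =[mul_one →]=  -2    ⊢ (- (- (-2 * b)))
(3) (- (- (-2 * b)))  =[neg_neg →]=  (-2 * b)    ⊢ cost 3, within 3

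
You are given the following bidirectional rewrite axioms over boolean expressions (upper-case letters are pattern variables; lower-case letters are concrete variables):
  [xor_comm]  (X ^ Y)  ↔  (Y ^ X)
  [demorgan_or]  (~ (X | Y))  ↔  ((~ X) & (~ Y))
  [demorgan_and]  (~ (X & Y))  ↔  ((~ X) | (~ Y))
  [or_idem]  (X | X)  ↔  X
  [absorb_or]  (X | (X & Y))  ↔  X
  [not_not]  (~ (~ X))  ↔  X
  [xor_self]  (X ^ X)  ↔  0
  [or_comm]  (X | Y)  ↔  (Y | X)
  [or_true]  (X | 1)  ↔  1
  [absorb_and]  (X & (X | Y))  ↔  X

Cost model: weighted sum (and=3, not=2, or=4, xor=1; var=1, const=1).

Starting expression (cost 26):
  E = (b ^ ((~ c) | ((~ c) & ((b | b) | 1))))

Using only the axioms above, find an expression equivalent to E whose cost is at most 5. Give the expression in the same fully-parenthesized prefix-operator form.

(1) (b | b)  =[or_idem →]=  b    ⊢ (b ^ ((~ c) | ((~ c) & (b | 1))))
(2) (b | 1)  =[or_true →]=  1    ⊢ (b ^ ((~ c) | ((~ c) & 1)))
(3) ((~ c) | ((~ c) & 1))  =[absorb_or →]=  (~ c)    ⊢ cost 5, within 5

(b ^ (~ c))   [cost 5]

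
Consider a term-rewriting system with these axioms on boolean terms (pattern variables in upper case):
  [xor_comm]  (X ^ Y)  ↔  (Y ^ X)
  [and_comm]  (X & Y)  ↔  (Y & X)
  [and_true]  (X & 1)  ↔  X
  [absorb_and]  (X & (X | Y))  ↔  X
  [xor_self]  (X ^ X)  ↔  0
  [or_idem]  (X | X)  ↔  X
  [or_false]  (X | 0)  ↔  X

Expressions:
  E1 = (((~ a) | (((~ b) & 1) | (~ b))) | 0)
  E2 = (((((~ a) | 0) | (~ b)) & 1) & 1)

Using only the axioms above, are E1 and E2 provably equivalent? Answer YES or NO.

step 1: and_true (→) rewrites ((~ b) & 1) into (~ b), now (((~ a) | ((~ b) | (~ b))) | 0)
step 2: or_false (→) rewrites (((~ a) | ((~ b) | (~ b))) | 0) into ((~ a) | ((~ b) | (~ b)))
step 3: or_idem (→) rewrites ((~ b) | (~ b)) into (~ b), now ((~ a) | (~ b))
step 4: and_true (←) rewrites ((~ a) | (~ b)) into (((~ a) | (~ b)) & 1)
step 5: or_false (←) rewrites (~ a) into ((~ a) | 0), now ((((~ a) | 0) | (~ b)) & 1)
step 6: and_true (←) rewrites ((((~ a) | 0) | (~ b)) & 1) into (((((~ a) | 0) | (~ b)) & 1) & 1), which is E2

YES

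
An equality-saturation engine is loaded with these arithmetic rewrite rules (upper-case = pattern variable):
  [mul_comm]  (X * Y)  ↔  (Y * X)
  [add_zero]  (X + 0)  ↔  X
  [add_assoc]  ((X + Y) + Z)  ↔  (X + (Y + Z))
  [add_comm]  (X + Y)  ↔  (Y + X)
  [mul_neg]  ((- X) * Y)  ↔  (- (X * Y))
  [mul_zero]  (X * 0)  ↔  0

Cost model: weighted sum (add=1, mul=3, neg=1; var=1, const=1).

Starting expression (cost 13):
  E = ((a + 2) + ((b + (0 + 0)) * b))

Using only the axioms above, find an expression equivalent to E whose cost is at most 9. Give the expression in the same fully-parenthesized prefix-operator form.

step 1: add_zero (→) rewrites (0 + 0) into 0, now ((a + 2) + ((b + 0) * b))
step 2: mul_comm (→) rewrites ((b + 0) * b) into (b * (b + 0)), now ((a + 2) + (b * (b + 0)))
step 3: add_zero (→) rewrites (b + 0) into b, reaching cost 9 (bound 9)

((a + 2) + (b * b))   [cost 9]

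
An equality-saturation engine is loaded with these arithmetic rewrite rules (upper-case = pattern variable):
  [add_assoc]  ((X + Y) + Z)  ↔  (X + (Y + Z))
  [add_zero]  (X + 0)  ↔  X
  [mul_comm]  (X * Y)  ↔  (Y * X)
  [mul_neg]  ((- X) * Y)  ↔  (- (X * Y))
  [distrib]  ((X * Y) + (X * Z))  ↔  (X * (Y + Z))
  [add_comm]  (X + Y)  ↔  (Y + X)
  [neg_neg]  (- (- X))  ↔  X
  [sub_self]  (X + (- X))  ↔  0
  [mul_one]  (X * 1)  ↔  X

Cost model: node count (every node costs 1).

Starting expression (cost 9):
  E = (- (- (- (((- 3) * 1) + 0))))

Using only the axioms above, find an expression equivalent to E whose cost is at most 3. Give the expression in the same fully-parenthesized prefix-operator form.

(- (- 3))   [cost 3]

step 1: neg_neg (→) rewrites (- (- (- (((- 3) * 1) + 0)))) into (- (((- 3) * 1) + 0))
step 2: add_zero (→) rewrites (((- 3) * 1) + 0) into ((- 3) * 1), now (- ((- 3) * 1))
step 3: mul_one (→) rewrites ((- 3) * 1) into (- 3), reaching cost 3 (bound 3)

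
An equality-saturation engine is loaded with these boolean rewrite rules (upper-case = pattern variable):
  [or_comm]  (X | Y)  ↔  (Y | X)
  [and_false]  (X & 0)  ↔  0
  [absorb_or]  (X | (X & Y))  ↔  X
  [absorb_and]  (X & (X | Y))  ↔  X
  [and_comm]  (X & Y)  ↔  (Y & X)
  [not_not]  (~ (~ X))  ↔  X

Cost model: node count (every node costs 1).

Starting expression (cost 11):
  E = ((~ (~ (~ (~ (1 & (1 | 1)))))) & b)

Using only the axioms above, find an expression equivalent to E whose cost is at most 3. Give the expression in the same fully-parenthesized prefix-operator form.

(1) (~ (~ (~ (1 & (1 | 1)))))  =[not_not →]=  (~ (1 & (1 | 1)))    ⊢ ((~ (~ (1 & (1 | 1)))) & b)
(2) (1 & (1 | 1))  =[absorb_and →]=  1    ⊢ ((~ (~ 1)) & b)
(3) (~ (~ 1))  =[not_not →]=  1    ⊢ cost 3, within 3

(1 & b)   [cost 3]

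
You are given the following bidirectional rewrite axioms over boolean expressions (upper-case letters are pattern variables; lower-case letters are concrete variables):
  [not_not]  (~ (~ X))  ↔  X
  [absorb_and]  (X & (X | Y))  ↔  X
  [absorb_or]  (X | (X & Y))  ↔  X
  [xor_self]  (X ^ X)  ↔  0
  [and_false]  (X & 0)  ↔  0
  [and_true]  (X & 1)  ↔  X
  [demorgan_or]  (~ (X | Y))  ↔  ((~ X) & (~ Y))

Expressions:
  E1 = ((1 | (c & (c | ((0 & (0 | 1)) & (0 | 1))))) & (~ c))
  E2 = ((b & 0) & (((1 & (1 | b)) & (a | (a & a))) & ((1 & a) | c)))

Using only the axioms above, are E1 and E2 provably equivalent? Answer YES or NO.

NO

Every axiom is a valid identity, so a rewrite proof would force E1 and E2 to agree under every assignment.
At a=0, b=0, c=0: E1 = 1 but E2 = 0; they differ, so no derivation exists.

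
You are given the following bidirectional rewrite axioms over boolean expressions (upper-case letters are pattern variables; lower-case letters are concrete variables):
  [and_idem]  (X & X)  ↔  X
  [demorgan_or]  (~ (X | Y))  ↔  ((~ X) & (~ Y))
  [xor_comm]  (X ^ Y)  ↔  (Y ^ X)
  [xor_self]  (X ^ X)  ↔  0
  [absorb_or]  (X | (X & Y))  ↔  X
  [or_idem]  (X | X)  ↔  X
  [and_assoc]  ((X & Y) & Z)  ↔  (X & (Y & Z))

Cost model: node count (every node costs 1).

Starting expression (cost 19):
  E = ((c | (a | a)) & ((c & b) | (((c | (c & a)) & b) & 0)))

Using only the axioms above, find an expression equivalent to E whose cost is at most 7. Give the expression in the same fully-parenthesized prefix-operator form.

step 1: absorb_or (→) rewrites (c | (c & a)) into c, now ((c | (a | a)) & ((c & b) | ((c & b) & 0)))
step 2: absorb_or (→) rewrites ((c & b) | ((c & b) & 0)) into (c & b), now ((c | (a | a)) & (c & b))
step 3: or_idem (→) rewrites (a | a) into a, reaching cost 7 (bound 7)

((c | a) & (c & b))   [cost 7]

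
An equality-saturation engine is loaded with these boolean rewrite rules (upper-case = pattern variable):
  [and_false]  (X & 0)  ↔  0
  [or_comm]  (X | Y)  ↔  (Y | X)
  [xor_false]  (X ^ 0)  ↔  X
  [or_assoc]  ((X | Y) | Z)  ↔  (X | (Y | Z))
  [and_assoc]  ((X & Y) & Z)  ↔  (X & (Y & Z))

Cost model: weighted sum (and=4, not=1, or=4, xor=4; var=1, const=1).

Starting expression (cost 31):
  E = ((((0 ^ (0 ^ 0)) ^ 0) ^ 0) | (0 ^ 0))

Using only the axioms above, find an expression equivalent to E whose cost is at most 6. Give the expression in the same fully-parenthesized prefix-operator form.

(1) (0 ^ 0)  =[xor_false →]=  0    ⊢ ((((0 ^ 0) ^ 0) ^ 0) | (0 ^ 0))
(2) (((0 ^ 0) ^ 0) ^ 0)  =[xor_false →]=  ((0 ^ 0) ^ 0)    ⊢ (((0 ^ 0) ^ 0) | (0 ^ 0))
(3) (0 ^ 0)  =[xor_false →]=  0    ⊢ (((0 ^ 0) ^ 0) | 0)
(4) (0 ^ 0)  =[xor_false →]=  0    ⊢ ((0 ^ 0) | 0)
(5) (0 ^ 0)  =[xor_false →]=  0    ⊢ cost 6, within 6

(0 | 0)   [cost 6]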